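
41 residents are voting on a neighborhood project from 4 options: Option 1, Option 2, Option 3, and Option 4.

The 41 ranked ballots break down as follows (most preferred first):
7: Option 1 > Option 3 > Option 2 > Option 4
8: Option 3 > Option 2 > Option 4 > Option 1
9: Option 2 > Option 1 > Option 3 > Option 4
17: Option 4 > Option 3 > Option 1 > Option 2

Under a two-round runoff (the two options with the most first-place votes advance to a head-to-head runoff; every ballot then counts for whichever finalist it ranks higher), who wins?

Round 1 first-place votes: Option 1 7, Option 2 9, Option 3 8, Option 4 17. Option 4 and Option 2 advance.
Runoff: Option 4 is ranked above Option 2 on 17 ballots, Option 2 above Option 4 on 24.

Option 2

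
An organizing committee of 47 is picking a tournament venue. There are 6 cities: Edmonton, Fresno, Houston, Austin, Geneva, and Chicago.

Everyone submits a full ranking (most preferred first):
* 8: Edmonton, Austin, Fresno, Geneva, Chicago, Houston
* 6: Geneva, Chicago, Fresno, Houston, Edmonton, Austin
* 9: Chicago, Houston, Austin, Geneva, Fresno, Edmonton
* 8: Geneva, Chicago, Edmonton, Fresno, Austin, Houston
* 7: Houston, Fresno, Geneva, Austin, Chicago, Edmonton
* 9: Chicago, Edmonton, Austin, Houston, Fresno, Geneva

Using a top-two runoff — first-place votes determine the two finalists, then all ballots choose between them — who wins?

Round 1 first-place votes: Edmonton 8, Fresno 0, Houston 7, Austin 0, Geneva 14, Chicago 18. Chicago and Geneva advance.
Runoff: Chicago is ranked above Geneva on 18 ballots, Geneva above Chicago on 29.

Geneva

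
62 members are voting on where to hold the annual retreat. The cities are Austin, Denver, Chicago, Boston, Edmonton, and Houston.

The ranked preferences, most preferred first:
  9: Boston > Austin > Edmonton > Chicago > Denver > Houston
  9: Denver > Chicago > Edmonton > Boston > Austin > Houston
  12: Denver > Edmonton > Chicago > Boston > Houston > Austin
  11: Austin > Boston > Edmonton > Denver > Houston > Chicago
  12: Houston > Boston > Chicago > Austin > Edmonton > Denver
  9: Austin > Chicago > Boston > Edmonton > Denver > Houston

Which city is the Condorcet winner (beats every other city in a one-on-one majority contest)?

Boston

Boston vs Austin: 42–20
Boston vs Denver: 41–21
Boston vs Chicago: 32–30
Boston vs Edmonton: 41–21
Boston vs Houston: 50–12
Boston beats every other city.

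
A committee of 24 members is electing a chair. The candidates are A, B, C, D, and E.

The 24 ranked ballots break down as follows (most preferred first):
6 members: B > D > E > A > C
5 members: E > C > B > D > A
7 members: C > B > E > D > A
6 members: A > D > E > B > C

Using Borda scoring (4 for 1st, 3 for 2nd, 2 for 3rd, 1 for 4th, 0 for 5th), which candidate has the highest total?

B

A: 6×1 + 5×0 + 7×0 + 6×4 = 30
B: 6×4 + 5×2 + 7×3 + 6×1 = 61
C: 6×0 + 5×3 + 7×4 + 6×0 = 43
D: 6×3 + 5×1 + 7×1 + 6×3 = 48
E: 6×2 + 5×4 + 7×2 + 6×2 = 58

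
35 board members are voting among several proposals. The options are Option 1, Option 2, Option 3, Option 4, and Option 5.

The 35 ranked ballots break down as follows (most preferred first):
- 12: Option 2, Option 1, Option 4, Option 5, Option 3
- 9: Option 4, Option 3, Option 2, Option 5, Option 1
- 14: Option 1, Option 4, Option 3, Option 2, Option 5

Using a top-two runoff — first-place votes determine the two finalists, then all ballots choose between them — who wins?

Option 2

Round 1 first-place votes: Option 1 14, Option 2 12, Option 3 0, Option 4 9, Option 5 0. Option 1 and Option 2 advance.
Runoff: Option 1 is ranked above Option 2 on 14 ballots, Option 2 above Option 1 on 21.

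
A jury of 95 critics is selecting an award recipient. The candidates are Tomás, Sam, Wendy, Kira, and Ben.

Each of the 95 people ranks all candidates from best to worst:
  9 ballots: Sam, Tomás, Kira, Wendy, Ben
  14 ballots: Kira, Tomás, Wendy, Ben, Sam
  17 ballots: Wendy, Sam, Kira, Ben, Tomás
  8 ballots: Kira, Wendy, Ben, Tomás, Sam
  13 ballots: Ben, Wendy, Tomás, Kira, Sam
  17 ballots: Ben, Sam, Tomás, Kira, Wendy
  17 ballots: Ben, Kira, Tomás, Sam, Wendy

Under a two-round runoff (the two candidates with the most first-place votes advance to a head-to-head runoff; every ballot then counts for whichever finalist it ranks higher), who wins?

Round 1 first-place votes: Tomás 0, Sam 9, Wendy 17, Kira 22, Ben 47. Ben and Kira advance.
Runoff: Ben is ranked above Kira on 47 ballots, Kira above Ben on 48.

Kira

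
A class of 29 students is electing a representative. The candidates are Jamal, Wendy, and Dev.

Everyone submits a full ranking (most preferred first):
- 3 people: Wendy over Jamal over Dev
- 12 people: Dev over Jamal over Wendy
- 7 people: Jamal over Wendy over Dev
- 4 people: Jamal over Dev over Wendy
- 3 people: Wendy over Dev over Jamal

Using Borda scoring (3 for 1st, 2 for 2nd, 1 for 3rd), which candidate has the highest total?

Jamal: 3×2 + 12×2 + 7×3 + 4×3 + 3×1 = 66
Wendy: 3×3 + 12×1 + 7×2 + 4×1 + 3×3 = 48
Dev: 3×1 + 12×3 + 7×1 + 4×2 + 3×2 = 60

Jamal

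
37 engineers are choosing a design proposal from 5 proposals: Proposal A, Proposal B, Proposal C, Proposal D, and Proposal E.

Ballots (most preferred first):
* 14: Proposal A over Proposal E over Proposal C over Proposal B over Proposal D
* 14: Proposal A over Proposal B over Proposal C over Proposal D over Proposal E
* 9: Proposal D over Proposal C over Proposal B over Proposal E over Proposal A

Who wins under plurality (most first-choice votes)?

Proposal A

First-place votes: Proposal A 28, Proposal B 0, Proposal C 0, Proposal D 9, Proposal E 0.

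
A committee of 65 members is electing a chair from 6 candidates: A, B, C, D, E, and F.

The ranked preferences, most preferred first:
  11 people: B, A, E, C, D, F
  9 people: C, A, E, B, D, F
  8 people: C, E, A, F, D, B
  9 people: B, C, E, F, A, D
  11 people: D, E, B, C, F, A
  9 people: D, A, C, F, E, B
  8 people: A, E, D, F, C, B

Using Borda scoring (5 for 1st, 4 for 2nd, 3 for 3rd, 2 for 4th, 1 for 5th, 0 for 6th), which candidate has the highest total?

E

A: 11×4 + 9×4 + 8×3 + 9×1 + 11×0 + 9×4 + 8×5 = 189
B: 11×5 + 9×2 + 8×0 + 9×5 + 11×3 + 9×0 + 8×0 = 151
C: 11×2 + 9×5 + 8×5 + 9×4 + 11×2 + 9×3 + 8×1 = 200
D: 11×1 + 9×1 + 8×1 + 9×0 + 11×5 + 9×5 + 8×3 = 152
E: 11×3 + 9×3 + 8×4 + 9×3 + 11×4 + 9×1 + 8×4 = 204
F: 11×0 + 9×0 + 8×2 + 9×2 + 11×1 + 9×2 + 8×2 = 79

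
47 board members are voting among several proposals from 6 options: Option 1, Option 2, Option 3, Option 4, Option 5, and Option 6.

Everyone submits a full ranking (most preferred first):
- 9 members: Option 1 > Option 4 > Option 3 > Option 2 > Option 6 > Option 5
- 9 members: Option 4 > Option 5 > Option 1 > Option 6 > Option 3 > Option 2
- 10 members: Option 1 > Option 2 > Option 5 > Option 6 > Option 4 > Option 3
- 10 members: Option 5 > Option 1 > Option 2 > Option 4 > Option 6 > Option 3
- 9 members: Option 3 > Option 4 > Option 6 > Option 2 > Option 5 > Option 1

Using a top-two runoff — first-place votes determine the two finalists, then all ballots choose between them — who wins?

Round 1 first-place votes: Option 1 19, Option 2 0, Option 3 9, Option 4 9, Option 5 10, Option 6 0. Option 1 and Option 5 advance.
Runoff: Option 1 is ranked above Option 5 on 19 ballots, Option 5 above Option 1 on 28.

Option 5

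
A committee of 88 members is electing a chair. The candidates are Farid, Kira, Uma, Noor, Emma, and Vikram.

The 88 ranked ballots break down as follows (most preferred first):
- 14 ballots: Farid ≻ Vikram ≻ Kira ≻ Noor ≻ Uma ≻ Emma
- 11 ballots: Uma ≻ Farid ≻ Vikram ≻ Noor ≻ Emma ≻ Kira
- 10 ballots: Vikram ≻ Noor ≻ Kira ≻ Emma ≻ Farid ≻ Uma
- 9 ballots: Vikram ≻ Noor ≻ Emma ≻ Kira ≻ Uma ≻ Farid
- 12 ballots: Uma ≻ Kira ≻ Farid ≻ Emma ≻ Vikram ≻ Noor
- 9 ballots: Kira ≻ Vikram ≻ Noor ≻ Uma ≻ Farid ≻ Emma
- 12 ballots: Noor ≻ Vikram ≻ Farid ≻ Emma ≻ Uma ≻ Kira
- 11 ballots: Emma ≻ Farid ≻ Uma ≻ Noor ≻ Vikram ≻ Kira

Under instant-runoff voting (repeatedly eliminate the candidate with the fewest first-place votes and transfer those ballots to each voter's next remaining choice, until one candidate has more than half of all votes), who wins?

Farid

Round 1: Farid 14, Kira 9, Uma 23, Noor 12, Emma 11, Vikram 19. Kira eliminated.
Round 2: Farid 14, Uma 23, Noor 12, Emma 11, Vikram 28. Emma eliminated.
Round 3: Farid 25, Uma 23, Noor 12, Vikram 28. Noor eliminated.
Round 4: Farid 25, Uma 23, Vikram 40. Uma eliminated.
Round 5: Farid 48, Vikram 40. Farid has a majority (≥45).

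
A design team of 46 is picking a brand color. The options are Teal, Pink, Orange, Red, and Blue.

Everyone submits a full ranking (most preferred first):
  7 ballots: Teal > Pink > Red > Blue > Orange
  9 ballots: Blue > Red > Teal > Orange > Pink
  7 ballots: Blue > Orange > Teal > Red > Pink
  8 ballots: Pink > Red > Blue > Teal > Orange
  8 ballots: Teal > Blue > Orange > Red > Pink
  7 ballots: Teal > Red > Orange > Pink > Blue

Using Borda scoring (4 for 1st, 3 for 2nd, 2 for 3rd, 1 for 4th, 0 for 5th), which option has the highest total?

Teal: 7×4 + 9×2 + 7×2 + 8×1 + 8×4 + 7×4 = 128
Pink: 7×3 + 9×0 + 7×0 + 8×4 + 8×0 + 7×1 = 60
Orange: 7×0 + 9×1 + 7×3 + 8×0 + 8×2 + 7×2 = 60
Red: 7×2 + 9×3 + 7×1 + 8×3 + 8×1 + 7×3 = 101
Blue: 7×1 + 9×4 + 7×4 + 8×2 + 8×3 + 7×0 = 111

Teal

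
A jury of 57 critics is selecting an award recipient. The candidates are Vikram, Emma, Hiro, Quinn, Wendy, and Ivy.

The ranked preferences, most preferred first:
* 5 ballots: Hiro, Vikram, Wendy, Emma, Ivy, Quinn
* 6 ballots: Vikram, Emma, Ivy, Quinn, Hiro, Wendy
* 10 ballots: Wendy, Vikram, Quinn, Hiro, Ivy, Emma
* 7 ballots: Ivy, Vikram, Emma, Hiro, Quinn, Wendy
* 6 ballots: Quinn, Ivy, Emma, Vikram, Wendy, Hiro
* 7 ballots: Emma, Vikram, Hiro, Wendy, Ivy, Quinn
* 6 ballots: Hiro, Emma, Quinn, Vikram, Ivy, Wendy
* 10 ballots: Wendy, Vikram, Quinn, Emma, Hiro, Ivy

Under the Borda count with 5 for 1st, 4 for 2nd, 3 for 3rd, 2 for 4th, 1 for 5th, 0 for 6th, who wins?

Vikram

Vikram: 5×4 + 6×5 + 10×4 + 7×4 + 6×2 + 7×4 + 6×2 + 10×4 = 210
Emma: 5×2 + 6×4 + 10×0 + 7×3 + 6×3 + 7×5 + 6×4 + 10×2 = 152
Hiro: 5×5 + 6×1 + 10×2 + 7×2 + 6×0 + 7×3 + 6×5 + 10×1 = 126
Quinn: 5×0 + 6×2 + 10×3 + 7×1 + 6×5 + 7×0 + 6×3 + 10×3 = 127
Wendy: 5×3 + 6×0 + 10×5 + 7×0 + 6×1 + 7×2 + 6×0 + 10×5 = 135
Ivy: 5×1 + 6×3 + 10×1 + 7×5 + 6×4 + 7×1 + 6×1 + 10×0 = 105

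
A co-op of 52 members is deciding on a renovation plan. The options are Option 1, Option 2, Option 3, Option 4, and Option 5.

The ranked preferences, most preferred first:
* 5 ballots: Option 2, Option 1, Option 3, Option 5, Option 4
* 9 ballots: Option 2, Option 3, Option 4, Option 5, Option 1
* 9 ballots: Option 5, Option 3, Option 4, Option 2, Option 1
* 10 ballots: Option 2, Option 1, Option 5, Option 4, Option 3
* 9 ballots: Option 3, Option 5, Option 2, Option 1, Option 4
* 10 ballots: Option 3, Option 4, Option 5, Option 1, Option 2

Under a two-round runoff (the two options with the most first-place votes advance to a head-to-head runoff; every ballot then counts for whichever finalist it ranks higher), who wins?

Option 3

Round 1 first-place votes: Option 1 0, Option 2 24, Option 3 19, Option 4 0, Option 5 9. Option 2 and Option 3 advance.
Runoff: Option 2 is ranked above Option 3 on 24 ballots, Option 3 above Option 2 on 28.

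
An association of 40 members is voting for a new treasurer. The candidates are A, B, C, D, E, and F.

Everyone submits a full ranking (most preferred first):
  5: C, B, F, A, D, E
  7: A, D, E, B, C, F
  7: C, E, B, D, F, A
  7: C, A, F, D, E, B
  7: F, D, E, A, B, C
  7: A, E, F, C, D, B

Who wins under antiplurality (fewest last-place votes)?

Last-place votes: A 7, B 14, C 7, D 0, E 5, F 7.

D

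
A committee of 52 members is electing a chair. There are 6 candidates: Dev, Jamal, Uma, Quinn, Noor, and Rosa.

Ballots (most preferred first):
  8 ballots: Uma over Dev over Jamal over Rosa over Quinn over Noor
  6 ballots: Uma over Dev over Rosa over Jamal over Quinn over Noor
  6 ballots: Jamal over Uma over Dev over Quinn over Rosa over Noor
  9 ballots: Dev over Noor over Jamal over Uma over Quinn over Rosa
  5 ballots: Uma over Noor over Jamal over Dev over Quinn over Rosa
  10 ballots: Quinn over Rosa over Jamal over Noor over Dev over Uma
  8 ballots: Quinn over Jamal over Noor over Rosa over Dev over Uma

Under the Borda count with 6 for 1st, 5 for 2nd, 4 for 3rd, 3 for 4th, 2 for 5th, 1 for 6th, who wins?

Jamal

Dev: 8×5 + 6×5 + 6×4 + 9×6 + 5×3 + 10×2 + 8×2 = 199
Jamal: 8×4 + 6×3 + 6×6 + 9×4 + 5×4 + 10×4 + 8×5 = 222
Uma: 8×6 + 6×6 + 6×5 + 9×3 + 5×6 + 10×1 + 8×1 = 189
Quinn: 8×2 + 6×2 + 6×3 + 9×2 + 5×2 + 10×6 + 8×6 = 182
Noor: 8×1 + 6×1 + 6×1 + 9×5 + 5×5 + 10×3 + 8×4 = 152
Rosa: 8×3 + 6×4 + 6×2 + 9×1 + 5×1 + 10×5 + 8×3 = 148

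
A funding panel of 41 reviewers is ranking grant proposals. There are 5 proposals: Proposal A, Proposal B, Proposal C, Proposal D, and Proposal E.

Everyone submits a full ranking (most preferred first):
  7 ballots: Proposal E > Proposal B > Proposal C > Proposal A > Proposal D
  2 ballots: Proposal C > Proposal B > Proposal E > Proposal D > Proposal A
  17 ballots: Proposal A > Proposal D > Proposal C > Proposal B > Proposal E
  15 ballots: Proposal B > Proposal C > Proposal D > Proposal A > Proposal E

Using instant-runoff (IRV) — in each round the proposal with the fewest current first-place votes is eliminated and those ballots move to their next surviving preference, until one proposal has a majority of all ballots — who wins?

Proposal B

Round 1: Proposal A 17, Proposal B 15, Proposal C 2, Proposal D 0, Proposal E 7. Proposal D eliminated.
Round 2: Proposal A 17, Proposal B 15, Proposal C 2, Proposal E 7. Proposal C eliminated.
Round 3: Proposal A 17, Proposal B 17, Proposal E 7. Proposal E eliminated.
Round 4: Proposal A 17, Proposal B 24. Proposal B has a majority (≥21).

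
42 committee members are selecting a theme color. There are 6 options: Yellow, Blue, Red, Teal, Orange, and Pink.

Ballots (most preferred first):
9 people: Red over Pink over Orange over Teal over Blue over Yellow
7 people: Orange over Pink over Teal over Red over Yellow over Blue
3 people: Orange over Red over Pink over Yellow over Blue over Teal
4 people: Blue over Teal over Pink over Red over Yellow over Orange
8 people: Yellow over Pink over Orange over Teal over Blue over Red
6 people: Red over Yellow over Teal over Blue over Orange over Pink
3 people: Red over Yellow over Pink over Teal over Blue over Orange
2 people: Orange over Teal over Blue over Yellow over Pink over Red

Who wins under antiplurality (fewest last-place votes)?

Last-place votes: Yellow 9, Blue 7, Red 10, Teal 3, Orange 7, Pink 6.

Teal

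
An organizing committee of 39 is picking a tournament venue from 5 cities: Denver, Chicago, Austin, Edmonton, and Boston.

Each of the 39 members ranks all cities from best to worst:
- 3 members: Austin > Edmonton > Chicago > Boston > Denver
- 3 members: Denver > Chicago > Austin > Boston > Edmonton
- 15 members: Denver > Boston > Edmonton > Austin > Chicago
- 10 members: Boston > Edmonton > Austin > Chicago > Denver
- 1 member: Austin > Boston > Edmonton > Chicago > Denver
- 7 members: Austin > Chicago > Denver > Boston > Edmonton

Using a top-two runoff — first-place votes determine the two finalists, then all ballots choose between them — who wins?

Round 1 first-place votes: Denver 18, Chicago 0, Austin 11, Edmonton 0, Boston 10. Denver and Austin advance.
Runoff: Denver is ranked above Austin on 18 ballots, Austin above Denver on 21.

Austin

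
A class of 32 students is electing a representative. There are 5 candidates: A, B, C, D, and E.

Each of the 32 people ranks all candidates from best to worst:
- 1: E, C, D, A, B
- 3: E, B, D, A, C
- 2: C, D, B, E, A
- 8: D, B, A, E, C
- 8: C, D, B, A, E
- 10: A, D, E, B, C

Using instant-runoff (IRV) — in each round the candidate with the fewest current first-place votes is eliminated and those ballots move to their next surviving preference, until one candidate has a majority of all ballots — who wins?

D

Round 1: A 10, B 0, C 10, D 8, E 4. B eliminated.
Round 2: A 10, C 10, D 8, E 4. E eliminated.
Round 3: A 10, C 11, D 11. A eliminated.
Round 4: C 11, D 21. D has a majority (≥17).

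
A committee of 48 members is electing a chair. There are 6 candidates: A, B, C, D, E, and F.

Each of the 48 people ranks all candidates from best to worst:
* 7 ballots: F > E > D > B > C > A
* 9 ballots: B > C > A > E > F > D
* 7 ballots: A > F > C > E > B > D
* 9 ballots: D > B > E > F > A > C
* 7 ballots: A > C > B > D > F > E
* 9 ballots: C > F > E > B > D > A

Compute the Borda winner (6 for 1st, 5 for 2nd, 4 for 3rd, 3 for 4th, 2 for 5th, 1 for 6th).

A: 7×1 + 9×4 + 7×6 + 9×2 + 7×6 + 9×1 = 154
B: 7×3 + 9×6 + 7×2 + 9×5 + 7×4 + 9×3 = 189
C: 7×2 + 9×5 + 7×4 + 9×1 + 7×5 + 9×6 = 185
D: 7×4 + 9×1 + 7×1 + 9×6 + 7×3 + 9×2 = 137
E: 7×5 + 9×3 + 7×3 + 9×4 + 7×1 + 9×4 = 162
F: 7×6 + 9×2 + 7×5 + 9×3 + 7×2 + 9×5 = 181

B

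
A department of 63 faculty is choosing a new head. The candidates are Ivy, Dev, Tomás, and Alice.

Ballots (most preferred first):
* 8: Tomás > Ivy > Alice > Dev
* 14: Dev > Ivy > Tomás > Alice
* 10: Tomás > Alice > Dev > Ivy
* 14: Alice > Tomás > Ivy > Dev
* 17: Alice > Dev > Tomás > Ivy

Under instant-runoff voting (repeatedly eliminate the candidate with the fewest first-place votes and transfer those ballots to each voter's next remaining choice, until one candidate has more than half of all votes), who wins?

Round 1: Ivy 0, Dev 14, Tomás 18, Alice 31. Ivy eliminated.
Round 2: Dev 14, Tomás 18, Alice 31. Dev eliminated.
Round 3: Tomás 32, Alice 31. Tomás has a majority (≥32).

Tomás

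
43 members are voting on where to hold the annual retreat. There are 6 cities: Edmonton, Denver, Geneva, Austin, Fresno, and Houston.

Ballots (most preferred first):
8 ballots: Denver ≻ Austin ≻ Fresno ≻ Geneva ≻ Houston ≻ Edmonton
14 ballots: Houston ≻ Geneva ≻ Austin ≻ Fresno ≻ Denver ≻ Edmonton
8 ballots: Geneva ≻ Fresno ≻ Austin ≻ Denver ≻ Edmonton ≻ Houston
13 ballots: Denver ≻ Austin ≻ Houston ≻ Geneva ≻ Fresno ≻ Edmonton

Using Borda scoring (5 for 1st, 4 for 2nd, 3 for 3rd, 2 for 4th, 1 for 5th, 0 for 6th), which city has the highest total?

Edmonton: 8×0 + 14×0 + 8×1 + 13×0 = 8
Denver: 8×5 + 14×1 + 8×2 + 13×5 = 135
Geneva: 8×2 + 14×4 + 8×5 + 13×2 = 138
Austin: 8×4 + 14×3 + 8×3 + 13×4 = 150
Fresno: 8×3 + 14×2 + 8×4 + 13×1 = 97
Houston: 8×1 + 14×5 + 8×0 + 13×3 = 117

Austin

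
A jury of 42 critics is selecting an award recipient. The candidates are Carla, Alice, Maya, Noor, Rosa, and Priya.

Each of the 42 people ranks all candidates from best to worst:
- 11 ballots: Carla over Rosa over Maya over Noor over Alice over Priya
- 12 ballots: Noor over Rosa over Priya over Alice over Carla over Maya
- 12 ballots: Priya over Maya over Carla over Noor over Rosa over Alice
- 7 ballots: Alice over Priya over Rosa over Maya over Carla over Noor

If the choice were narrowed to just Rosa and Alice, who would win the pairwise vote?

Rosa is ranked above Alice on 35 ballots; Alice above Rosa on 7.

Rosa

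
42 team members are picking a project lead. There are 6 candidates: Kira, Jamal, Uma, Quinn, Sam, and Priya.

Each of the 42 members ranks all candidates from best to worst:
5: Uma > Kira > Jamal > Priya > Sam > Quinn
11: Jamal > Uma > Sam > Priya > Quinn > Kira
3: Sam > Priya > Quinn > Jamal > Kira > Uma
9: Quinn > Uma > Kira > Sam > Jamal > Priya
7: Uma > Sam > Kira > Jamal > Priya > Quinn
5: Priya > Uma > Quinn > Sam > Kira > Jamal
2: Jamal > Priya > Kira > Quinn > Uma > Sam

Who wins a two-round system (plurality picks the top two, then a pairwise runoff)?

Uma

Round 1 first-place votes: Kira 0, Jamal 13, Uma 12, Quinn 9, Sam 3, Priya 5. Jamal and Uma advance.
Runoff: Jamal is ranked above Uma on 16 ballots, Uma above Jamal on 26.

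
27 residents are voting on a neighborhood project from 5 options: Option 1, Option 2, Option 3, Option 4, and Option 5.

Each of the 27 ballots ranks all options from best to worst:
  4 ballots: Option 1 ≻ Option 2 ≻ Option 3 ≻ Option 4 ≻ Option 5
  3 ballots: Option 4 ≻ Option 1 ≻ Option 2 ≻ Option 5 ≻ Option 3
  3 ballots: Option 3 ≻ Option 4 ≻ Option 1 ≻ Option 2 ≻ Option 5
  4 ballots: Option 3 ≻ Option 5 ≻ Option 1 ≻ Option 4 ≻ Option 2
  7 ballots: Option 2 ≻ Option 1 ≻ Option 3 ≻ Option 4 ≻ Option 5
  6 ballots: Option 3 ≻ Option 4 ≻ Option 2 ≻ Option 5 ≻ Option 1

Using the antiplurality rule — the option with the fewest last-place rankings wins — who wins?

Option 4

Last-place votes: Option 1 6, Option 2 4, Option 3 3, Option 4 0, Option 5 14.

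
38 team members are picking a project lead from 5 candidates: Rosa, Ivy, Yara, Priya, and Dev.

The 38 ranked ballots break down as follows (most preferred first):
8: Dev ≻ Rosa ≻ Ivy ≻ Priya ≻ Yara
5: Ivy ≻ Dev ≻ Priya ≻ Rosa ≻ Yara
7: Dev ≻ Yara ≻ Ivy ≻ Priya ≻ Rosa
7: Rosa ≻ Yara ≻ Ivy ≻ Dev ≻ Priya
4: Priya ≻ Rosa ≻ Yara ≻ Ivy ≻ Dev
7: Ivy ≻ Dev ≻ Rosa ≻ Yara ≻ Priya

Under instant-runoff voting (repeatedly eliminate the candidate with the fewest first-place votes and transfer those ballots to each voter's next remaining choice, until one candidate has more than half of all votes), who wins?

Round 1: Rosa 7, Ivy 12, Yara 0, Priya 4, Dev 15. Yara eliminated.
Round 2: Rosa 7, Ivy 12, Priya 4, Dev 15. Priya eliminated.
Round 3: Rosa 11, Ivy 12, Dev 15. Rosa eliminated.
Round 4: Ivy 23, Dev 15. Ivy has a majority (≥20).

Ivy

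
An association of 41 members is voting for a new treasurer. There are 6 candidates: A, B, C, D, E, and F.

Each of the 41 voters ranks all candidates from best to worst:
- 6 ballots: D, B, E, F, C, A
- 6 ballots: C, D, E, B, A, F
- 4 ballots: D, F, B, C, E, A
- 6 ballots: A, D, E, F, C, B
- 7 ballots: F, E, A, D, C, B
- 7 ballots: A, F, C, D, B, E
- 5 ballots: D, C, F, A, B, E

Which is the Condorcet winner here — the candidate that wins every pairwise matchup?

D vs A: 21–20
D vs B: 41–0
D vs C: 28–13
D vs E: 34–7
D vs F: 27–14
D beats every other candidate.

D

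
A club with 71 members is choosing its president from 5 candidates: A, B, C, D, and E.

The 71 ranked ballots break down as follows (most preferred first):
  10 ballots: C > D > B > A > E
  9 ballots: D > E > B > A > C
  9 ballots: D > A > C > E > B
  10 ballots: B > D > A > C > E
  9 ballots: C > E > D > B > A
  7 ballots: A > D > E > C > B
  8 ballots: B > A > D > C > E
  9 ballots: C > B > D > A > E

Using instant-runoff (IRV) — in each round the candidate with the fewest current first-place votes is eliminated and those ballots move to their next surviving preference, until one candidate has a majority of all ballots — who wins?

D

Round 1: A 7, B 18, C 28, D 18, E 0. E eliminated.
Round 2: A 7, B 18, C 28, D 18. A eliminated.
Round 3: B 18, C 28, D 25. B eliminated.
Round 4: C 28, D 43. D has a majority (≥36).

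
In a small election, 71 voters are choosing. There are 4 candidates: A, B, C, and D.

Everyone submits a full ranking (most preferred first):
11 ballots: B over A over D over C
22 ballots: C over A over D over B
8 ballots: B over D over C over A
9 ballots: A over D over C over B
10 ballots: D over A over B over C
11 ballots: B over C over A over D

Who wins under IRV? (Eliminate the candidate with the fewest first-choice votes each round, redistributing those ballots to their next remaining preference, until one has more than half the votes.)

B

Round 1: A 9, B 30, C 22, D 10. A eliminated.
Round 2: B 30, C 22, D 19. D eliminated.
Round 3: B 40, C 31. B has a majority (≥36).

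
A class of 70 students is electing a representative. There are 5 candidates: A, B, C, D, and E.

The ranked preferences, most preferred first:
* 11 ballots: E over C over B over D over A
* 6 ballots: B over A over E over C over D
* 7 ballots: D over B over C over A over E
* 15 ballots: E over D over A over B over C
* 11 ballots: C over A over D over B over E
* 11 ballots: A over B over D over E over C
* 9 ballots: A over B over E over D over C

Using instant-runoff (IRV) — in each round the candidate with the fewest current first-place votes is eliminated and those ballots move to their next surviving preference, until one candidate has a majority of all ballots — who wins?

Round 1: A 20, B 6, C 11, D 7, E 26. B eliminated.
Round 2: A 26, C 11, D 7, E 26. D eliminated.
Round 3: A 26, C 18, E 26. C eliminated.
Round 4: A 44, E 26. A has a majority (≥36).

A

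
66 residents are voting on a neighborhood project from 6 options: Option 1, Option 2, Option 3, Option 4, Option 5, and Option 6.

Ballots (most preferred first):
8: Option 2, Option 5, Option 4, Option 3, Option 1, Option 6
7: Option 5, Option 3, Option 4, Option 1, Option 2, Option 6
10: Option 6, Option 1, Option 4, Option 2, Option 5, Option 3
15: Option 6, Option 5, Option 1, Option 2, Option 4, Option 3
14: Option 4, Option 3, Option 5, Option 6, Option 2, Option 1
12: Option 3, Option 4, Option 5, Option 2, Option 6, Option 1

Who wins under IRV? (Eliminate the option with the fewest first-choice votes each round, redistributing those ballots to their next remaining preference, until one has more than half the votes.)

Option 4

Round 1: Option 1 0, Option 2 8, Option 3 12, Option 4 14, Option 5 7, Option 6 25. Option 1 eliminated.
Round 2: Option 2 8, Option 3 12, Option 4 14, Option 5 7, Option 6 25. Option 5 eliminated.
Round 3: Option 2 8, Option 3 19, Option 4 14, Option 6 25. Option 2 eliminated.
Round 4: Option 3 19, Option 4 22, Option 6 25. Option 3 eliminated.
Round 5: Option 4 41, Option 6 25. Option 4 has a majority (≥34).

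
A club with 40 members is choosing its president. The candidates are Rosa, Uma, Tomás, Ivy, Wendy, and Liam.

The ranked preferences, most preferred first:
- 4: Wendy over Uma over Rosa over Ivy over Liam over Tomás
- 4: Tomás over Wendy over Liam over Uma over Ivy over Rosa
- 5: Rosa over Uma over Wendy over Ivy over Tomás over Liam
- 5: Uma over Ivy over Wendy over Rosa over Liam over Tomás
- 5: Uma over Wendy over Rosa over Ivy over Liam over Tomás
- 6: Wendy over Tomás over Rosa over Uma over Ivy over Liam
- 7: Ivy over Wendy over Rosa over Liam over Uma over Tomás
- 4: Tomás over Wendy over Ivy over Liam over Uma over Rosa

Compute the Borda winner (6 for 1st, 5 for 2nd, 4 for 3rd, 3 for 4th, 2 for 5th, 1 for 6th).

Wendy

Rosa: 4×4 + 4×1 + 5×6 + 5×3 + 5×4 + 6×4 + 7×4 + 4×1 = 141
Uma: 4×5 + 4×3 + 5×5 + 5×6 + 5×6 + 6×3 + 7×2 + 4×2 = 157
Tomás: 4×1 + 4×6 + 5×2 + 5×1 + 5×1 + 6×5 + 7×1 + 4×6 = 109
Ivy: 4×3 + 4×2 + 5×3 + 5×5 + 5×3 + 6×2 + 7×6 + 4×4 = 145
Wendy: 4×6 + 4×5 + 5×4 + 5×4 + 5×5 + 6×6 + 7×5 + 4×5 = 200
Liam: 4×2 + 4×4 + 5×1 + 5×2 + 5×2 + 6×1 + 7×3 + 4×3 = 88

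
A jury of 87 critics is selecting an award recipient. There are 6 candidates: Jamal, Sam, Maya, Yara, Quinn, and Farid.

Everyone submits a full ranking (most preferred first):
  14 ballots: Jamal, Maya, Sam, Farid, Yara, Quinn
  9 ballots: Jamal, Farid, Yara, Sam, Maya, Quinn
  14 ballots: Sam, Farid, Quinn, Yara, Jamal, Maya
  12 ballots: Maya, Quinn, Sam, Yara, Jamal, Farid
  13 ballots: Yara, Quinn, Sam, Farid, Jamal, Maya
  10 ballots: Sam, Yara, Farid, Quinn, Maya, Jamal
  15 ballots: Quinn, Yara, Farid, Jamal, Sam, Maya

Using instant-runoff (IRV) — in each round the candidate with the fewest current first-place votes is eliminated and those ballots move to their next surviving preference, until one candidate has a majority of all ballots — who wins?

Round 1: Jamal 23, Sam 24, Maya 12, Yara 13, Quinn 15, Farid 0. Farid eliminated.
Round 2: Jamal 23, Sam 24, Maya 12, Yara 13, Quinn 15. Maya eliminated.
Round 3: Jamal 23, Sam 24, Yara 13, Quinn 27. Yara eliminated.
Round 4: Jamal 23, Sam 24, Quinn 40. Jamal eliminated.
Round 5: Sam 47, Quinn 40. Sam has a majority (≥44).

Sam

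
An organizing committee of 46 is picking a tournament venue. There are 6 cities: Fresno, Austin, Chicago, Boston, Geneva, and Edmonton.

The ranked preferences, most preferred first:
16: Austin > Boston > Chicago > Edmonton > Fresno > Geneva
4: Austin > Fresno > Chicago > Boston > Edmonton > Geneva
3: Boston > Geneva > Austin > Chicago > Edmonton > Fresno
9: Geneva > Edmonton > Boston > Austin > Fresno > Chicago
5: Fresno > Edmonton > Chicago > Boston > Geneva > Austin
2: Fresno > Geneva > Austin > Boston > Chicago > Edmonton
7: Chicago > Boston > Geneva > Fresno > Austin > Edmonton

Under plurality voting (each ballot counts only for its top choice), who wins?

Austin

First-place votes: Fresno 7, Austin 20, Chicago 7, Boston 3, Geneva 9, Edmonton 0.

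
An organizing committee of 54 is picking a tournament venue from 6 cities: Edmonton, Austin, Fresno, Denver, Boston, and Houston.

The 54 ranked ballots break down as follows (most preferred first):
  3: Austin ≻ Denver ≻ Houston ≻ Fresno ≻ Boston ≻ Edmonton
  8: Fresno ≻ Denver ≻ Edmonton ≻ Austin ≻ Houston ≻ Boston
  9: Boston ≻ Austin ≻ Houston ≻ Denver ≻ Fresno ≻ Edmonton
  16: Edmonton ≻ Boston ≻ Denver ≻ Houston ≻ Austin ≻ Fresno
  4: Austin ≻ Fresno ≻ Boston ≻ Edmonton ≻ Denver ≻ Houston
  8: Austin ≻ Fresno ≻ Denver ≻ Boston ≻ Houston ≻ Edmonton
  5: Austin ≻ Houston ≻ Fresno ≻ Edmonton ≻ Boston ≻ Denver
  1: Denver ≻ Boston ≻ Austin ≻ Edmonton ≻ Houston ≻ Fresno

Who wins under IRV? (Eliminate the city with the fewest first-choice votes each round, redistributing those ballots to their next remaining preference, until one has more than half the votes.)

Round 1: Edmonton 16, Austin 20, Fresno 8, Denver 1, Boston 9, Houston 0. Houston eliminated.
Round 2: Edmonton 16, Austin 20, Fresno 8, Denver 1, Boston 9. Denver eliminated.
Round 3: Edmonton 16, Austin 20, Fresno 8, Boston 10. Fresno eliminated.
Round 4: Edmonton 24, Austin 20, Boston 10. Boston eliminated.
Round 5: Edmonton 24, Austin 30. Austin has a majority (≥28).

Austin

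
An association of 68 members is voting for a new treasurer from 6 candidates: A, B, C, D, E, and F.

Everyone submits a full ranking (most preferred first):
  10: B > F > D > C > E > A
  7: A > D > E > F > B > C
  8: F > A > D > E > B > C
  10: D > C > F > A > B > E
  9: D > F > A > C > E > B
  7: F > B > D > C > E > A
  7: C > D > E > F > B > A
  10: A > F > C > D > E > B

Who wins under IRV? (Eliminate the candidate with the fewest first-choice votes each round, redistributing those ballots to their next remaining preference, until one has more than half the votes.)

Round 1: A 17, B 10, C 7, D 19, E 0, F 15. E eliminated.
Round 2: A 17, B 10, C 7, D 19, F 15. C eliminated.
Round 3: A 17, B 10, D 26, F 15. B eliminated.
Round 4: A 17, D 26, F 25. A eliminated.
Round 5: D 33, F 35. F has a majority (≥35).

F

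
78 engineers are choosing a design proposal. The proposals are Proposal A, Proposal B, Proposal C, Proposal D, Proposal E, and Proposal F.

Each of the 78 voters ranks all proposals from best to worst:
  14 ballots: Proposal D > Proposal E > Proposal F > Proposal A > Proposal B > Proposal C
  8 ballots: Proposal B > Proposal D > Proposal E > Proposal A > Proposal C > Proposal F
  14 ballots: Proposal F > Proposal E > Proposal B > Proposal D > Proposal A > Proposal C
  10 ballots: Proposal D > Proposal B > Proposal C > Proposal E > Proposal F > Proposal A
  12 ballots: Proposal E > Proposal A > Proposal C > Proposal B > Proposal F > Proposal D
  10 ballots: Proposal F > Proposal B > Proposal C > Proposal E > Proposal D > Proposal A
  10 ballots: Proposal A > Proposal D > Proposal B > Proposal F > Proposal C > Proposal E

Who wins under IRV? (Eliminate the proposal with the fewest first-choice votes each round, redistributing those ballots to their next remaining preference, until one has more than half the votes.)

Round 1: Proposal A 10, Proposal B 8, Proposal C 0, Proposal D 24, Proposal E 12, Proposal F 24. Proposal C eliminated.
Round 2: Proposal A 10, Proposal B 8, Proposal D 24, Proposal E 12, Proposal F 24. Proposal B eliminated.
Round 3: Proposal A 10, Proposal D 32, Proposal E 12, Proposal F 24. Proposal A eliminated.
Round 4: Proposal D 42, Proposal E 12, Proposal F 24. Proposal D has a majority (≥40).

Proposal D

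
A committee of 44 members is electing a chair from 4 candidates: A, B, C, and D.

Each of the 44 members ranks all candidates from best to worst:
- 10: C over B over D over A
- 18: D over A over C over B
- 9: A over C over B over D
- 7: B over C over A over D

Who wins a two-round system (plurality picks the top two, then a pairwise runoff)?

C

Round 1 first-place votes: A 9, B 7, C 10, D 18. D and C advance.
Runoff: D is ranked above C on 18 ballots, C above D on 26.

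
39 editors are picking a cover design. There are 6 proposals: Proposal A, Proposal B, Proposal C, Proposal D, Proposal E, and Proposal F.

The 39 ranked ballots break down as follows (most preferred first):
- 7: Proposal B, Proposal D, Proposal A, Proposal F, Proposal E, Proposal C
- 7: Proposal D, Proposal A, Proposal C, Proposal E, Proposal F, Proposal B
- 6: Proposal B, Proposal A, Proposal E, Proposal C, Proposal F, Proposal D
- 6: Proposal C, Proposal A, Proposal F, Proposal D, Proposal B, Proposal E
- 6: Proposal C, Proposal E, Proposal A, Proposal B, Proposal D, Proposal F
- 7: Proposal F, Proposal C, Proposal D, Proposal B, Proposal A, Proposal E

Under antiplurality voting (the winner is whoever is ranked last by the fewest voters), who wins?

Last-place votes: Proposal A 0, Proposal B 7, Proposal C 7, Proposal D 6, Proposal E 13, Proposal F 6.

Proposal A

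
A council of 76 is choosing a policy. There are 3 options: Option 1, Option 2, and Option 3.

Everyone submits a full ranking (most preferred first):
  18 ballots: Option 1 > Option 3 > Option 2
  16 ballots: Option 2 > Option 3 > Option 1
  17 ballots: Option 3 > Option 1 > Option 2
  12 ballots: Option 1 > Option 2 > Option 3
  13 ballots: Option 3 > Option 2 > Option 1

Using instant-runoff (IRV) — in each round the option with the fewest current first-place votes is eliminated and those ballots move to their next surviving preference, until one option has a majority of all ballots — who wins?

Round 1: Option 1 30, Option 2 16, Option 3 30. Option 2 eliminated.
Round 2: Option 1 30, Option 3 46. Option 3 has a majority (≥39).

Option 3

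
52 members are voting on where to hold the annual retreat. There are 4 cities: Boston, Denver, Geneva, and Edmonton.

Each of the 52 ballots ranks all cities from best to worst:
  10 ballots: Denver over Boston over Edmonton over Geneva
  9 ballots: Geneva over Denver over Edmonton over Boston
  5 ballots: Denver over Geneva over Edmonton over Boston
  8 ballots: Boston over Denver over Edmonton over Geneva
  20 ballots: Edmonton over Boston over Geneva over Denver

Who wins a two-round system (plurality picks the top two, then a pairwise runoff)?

Denver

Round 1 first-place votes: Boston 8, Denver 15, Geneva 9, Edmonton 20. Edmonton and Denver advance.
Runoff: Edmonton is ranked above Denver on 20 ballots, Denver above Edmonton on 32.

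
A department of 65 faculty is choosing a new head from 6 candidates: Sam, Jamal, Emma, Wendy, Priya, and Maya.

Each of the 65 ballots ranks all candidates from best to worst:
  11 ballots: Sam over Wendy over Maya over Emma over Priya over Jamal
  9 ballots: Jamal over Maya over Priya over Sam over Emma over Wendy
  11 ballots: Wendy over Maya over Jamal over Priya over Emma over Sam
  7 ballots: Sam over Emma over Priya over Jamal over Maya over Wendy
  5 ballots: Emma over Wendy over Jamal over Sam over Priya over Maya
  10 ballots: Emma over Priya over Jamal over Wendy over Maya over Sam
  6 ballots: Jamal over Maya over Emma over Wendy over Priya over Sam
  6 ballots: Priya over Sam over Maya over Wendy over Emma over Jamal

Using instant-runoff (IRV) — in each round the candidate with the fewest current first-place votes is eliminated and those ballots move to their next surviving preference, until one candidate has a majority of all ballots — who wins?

Jamal

Round 1: Sam 18, Jamal 15, Emma 15, Wendy 11, Priya 6, Maya 0. Maya eliminated.
Round 2: Sam 18, Jamal 15, Emma 15, Wendy 11, Priya 6. Priya eliminated.
Round 3: Sam 24, Jamal 15, Emma 15, Wendy 11. Wendy eliminated.
Round 4: Sam 24, Jamal 26, Emma 15. Emma eliminated.
Round 5: Sam 24, Jamal 41. Jamal has a majority (≥33).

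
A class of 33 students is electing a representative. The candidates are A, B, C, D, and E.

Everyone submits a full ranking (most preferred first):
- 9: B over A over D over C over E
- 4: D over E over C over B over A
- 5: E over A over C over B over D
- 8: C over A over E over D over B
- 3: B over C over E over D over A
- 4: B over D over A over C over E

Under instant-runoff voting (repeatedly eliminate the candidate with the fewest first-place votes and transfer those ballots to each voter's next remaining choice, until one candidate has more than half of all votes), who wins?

Round 1: A 0, B 16, C 8, D 4, E 5. A eliminated.
Round 2: B 16, C 8, D 4, E 5. D eliminated.
Round 3: B 16, C 8, E 9. C eliminated.
Round 4: B 16, E 17. E has a majority (≥17).

E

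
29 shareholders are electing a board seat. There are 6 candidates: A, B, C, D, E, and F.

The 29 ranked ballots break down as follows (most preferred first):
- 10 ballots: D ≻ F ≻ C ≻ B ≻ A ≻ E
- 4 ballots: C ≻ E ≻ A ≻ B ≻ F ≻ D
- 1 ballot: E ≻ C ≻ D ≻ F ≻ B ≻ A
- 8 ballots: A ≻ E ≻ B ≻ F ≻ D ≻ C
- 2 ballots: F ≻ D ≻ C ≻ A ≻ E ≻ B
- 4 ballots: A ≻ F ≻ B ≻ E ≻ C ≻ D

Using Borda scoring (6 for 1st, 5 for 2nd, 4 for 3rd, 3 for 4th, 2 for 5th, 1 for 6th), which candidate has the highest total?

A: 10×2 + 4×4 + 1×1 + 8×6 + 2×3 + 4×6 = 115
B: 10×3 + 4×3 + 1×2 + 8×4 + 2×1 + 4×4 = 94
C: 10×4 + 4×6 + 1×5 + 8×1 + 2×4 + 4×2 = 93
D: 10×6 + 4×1 + 1×4 + 8×2 + 2×5 + 4×1 = 98
E: 10×1 + 4×5 + 1×6 + 8×5 + 2×2 + 4×3 = 92
F: 10×5 + 4×2 + 1×3 + 8×3 + 2×6 + 4×5 = 117

F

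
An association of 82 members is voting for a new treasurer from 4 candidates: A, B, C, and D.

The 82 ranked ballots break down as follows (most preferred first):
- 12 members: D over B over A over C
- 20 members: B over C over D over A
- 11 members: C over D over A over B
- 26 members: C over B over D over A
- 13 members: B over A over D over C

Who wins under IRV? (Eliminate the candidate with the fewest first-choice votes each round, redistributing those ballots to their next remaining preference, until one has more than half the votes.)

B

Round 1: A 0, B 33, C 37, D 12. A eliminated.
Round 2: B 33, C 37, D 12. D eliminated.
Round 3: B 45, C 37. B has a majority (≥42).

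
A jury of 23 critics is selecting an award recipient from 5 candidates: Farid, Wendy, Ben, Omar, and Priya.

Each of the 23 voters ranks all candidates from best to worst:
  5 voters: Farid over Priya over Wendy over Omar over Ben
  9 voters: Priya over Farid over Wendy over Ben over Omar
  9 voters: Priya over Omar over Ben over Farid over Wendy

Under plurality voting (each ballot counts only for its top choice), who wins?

First-place votes: Farid 5, Wendy 0, Ben 0, Omar 0, Priya 18.

Priya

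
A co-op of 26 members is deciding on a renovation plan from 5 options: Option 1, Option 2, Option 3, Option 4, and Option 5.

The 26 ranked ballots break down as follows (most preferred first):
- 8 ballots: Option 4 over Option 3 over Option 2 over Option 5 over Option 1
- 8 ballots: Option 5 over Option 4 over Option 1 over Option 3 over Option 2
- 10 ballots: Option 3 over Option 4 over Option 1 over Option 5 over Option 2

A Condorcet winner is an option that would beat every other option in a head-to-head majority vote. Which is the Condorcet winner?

Option 4 vs Option 1: 26–0
Option 4 vs Option 2: 26–0
Option 4 vs Option 3: 16–10
Option 4 vs Option 5: 18–8
Option 4 beats every other option.

Option 4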